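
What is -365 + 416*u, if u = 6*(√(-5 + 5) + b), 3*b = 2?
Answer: 1299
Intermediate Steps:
b = ⅔ (b = (⅓)*2 = ⅔ ≈ 0.66667)
u = 4 (u = 6*(√(-5 + 5) + ⅔) = 6*(√0 + ⅔) = 6*(0 + ⅔) = 6*(⅔) = 4)
-365 + 416*u = -365 + 416*4 = -365 + 1664 = 1299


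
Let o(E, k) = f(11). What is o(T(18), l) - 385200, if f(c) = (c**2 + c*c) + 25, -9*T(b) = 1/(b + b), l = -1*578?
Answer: -384933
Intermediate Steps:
l = -578
T(b) = -1/(18*b) (T(b) = -1/(9*(b + b)) = -1/(2*b)/9 = -1/(18*b))
f(c) = 25 + 2*c**2 (f(c) = (c**2 + c**2) + 25 = 2*c**2 + 25 = 25 + 2*c**2)
o(E, k) = 267 (o(E, k) = 25 + 2*11**2 = 25 + 2*121 = 25 + 242 = 267)
o(T(18), l) - 385200 = 267 - 385200 = -384933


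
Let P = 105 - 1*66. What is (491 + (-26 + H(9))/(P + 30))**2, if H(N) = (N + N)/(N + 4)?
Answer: 193694171449/804609 ≈ 2.4073e+5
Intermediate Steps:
P = 39 (P = 105 - 66 = 39)
H(N) = 2*N/(4 + N) (H(N) = (2*N)/(4 + N) = 2*N/(4 + N))
(491 + (-26 + H(9))/(P + 30))**2 = (491 + (-26 + 2*9/(4 + 9))/(39 + 30))**2 = (491 + (-26 + 2*9/13)/69)**2 = (491 + (-26 + 2*9*(1/13))*(1/69))**2 = (491 + (-26 + 18/13)*(1/69))**2 = (491 - 320/13*1/69)**2 = (491 - 320/897)**2 = (440107/897)**2 = 193694171449/804609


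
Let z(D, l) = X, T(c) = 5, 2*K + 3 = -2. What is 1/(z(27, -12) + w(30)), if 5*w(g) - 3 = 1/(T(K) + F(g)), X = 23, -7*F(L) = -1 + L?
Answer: 6/143 ≈ 0.041958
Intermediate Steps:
K = -5/2 (K = -3/2 + (½)*(-2) = -3/2 - 1 = -5/2 ≈ -2.5000)
F(L) = ⅐ - L/7 (F(L) = -(-1 + L)/7 = ⅐ - L/7)
z(D, l) = 23
w(g) = ⅗ + 1/(5*(36/7 - g/7)) (w(g) = ⅗ + 1/(5*(5 + (⅐ - g/7))) = ⅗ + 1/(5*(36/7 - g/7)))
1/(z(27, -12) + w(30)) = 1/(23 + (-115 + 3*30)/(5*(-36 + 30))) = 1/(23 + (⅕)*(-115 + 90)/(-6)) = 1/(23 + (⅕)*(-⅙)*(-25)) = 1/(23 + ⅚) = 1/(143/6) = 6/143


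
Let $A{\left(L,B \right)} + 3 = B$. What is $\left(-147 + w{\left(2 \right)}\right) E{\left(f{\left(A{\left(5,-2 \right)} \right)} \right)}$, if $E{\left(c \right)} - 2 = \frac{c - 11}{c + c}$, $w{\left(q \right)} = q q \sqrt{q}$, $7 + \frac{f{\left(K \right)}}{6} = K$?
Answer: $- \frac{18179}{48} + \frac{371 \sqrt{2}}{36} \approx -364.15$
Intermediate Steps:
$A{\left(L,B \right)} = -3 + B$
$f{\left(K \right)} = -42 + 6 K$
$w{\left(q \right)} = q^{\frac{5}{2}}$ ($w{\left(q \right)} = q^{2} \sqrt{q} = q^{\frac{5}{2}}$)
$E{\left(c \right)} = 2 + \frac{-11 + c}{2 c}$ ($E{\left(c \right)} = 2 + \frac{c - 11}{c + c} = 2 + \frac{-11 + c}{2 c}$)
$\left(-147 + w{\left(2 \right)}\right) E{\left(f{\left(A{\left(5,-2 \right)} \right)} \right)} = \left(-147 + 2^{\frac{5}{2}}\right) \frac{-11 + 5 \left(-42 + 6 \left(-3 - 2\right)\right)}{2 \left(-42 + 6 \left(-3 - 2\right)\right)} = \left(-147 + 4 \sqrt{2}\right) \frac{-11 + 5 \left(-42 + 6 \left(-5\right)\right)}{2 \left(-42 + 6 \left(-5\right)\right)} = \left(-147 + 4 \sqrt{2}\right) \frac{-11 + 5 \left(-42 - 30\right)}{2 \left(-42 - 30\right)} = \left(-147 + 4 \sqrt{2}\right) \frac{-11 + 5 \left(-72\right)}{2 \left(-72\right)} = \left(-147 + 4 \sqrt{2}\right) \frac{1}{2} \left(- \frac{1}{72}\right) \left(-11 - 360\right) = \left(-147 + 4 \sqrt{2}\right) \frac{1}{2} \left(- \frac{1}{72}\right) \left(-371\right) = \left(-147 + 4 \sqrt{2}\right) \frac{371}{144} = - \frac{18179}{48} + \frac{371 \sqrt{2}}{36}$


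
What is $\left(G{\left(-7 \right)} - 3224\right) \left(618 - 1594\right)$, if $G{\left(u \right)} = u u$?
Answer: $3098800$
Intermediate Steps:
$G{\left(u \right)} = u^{2}$
$\left(G{\left(-7 \right)} - 3224\right) \left(618 - 1594\right) = \left(\left(-7\right)^{2} - 3224\right) \left(618 - 1594\right) = \left(49 - 3224\right) \left(-976\right) = \left(-3175\right) \left(-976\right) = 3098800$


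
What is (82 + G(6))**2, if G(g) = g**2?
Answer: 13924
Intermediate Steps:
(82 + G(6))**2 = (82 + 6**2)**2 = (82 + 36)**2 = 118**2 = 13924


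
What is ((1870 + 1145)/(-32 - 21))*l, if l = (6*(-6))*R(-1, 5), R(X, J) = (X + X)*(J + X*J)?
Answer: 0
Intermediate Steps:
R(X, J) = 2*X*(J + J*X) (R(X, J) = (2*X)*(J + J*X) = 2*X*(J + J*X))
l = 0 (l = (6*(-6))*(2*5*(-1)*(1 - 1)) = -72*5*(-1)*0 = -36*0 = 0)
((1870 + 1145)/(-32 - 21))*l = ((1870 + 1145)/(-32 - 21))*0 = (3015/(-53))*0 = (3015*(-1/53))*0 = -3015/53*0 = 0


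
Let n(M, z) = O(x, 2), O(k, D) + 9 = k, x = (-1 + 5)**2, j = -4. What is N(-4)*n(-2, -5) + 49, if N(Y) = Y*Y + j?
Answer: 133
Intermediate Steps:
x = 16 (x = 4**2 = 16)
O(k, D) = -9 + k
n(M, z) = 7 (n(M, z) = -9 + 16 = 7)
N(Y) = -4 + Y**2 (N(Y) = Y*Y - 4 = Y**2 - 4 = -4 + Y**2)
N(-4)*n(-2, -5) + 49 = (-4 + (-4)**2)*7 + 49 = (-4 + 16)*7 + 49 = 12*7 + 49 = 84 + 49 = 133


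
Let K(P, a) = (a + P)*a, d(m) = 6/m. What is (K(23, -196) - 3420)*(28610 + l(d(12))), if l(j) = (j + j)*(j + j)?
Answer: 872292168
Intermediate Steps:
K(P, a) = a*(P + a) (K(P, a) = (P + a)*a = a*(P + a))
l(j) = 4*j² (l(j) = (2*j)*(2*j) = 4*j²)
(K(23, -196) - 3420)*(28610 + l(d(12))) = (-196*(23 - 196) - 3420)*(28610 + 4*(6/12)²) = (-196*(-173) - 3420)*(28610 + 4*(6*(1/12))²) = (33908 - 3420)*(28610 + 4*(½)²) = 30488*(28610 + 4*(¼)) = 30488*(28610 + 1) = 30488*28611 = 872292168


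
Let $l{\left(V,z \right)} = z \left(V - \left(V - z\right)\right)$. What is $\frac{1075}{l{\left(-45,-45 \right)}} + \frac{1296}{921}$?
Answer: $\frac{48193}{24867} \approx 1.938$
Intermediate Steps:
$l{\left(V,z \right)} = z^{2}$ ($l{\left(V,z \right)} = z z = z^{2}$)
$\frac{1075}{l{\left(-45,-45 \right)}} + \frac{1296}{921} = \frac{1075}{\left(-45\right)^{2}} + \frac{1296}{921} = \frac{1075}{2025} + 1296 \cdot \frac{1}{921} = 1075 \cdot \frac{1}{2025} + \frac{432}{307} = \frac{43}{81} + \frac{432}{307} = \frac{48193}{24867}$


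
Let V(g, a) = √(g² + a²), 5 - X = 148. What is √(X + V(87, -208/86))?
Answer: √(-264407 + 43*√14005897)/43 ≈ 7.4811*I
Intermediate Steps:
X = -143 (X = 5 - 1*148 = 5 - 148 = -143)
V(g, a) = √(a² + g²)
√(X + V(87, -208/86)) = √(-143 + √((-208/86)² + 87²)) = √(-143 + √((-208*1/86)² + 7569)) = √(-143 + √((-104/43)² + 7569)) = √(-143 + √(10816/1849 + 7569)) = √(-143 + √(14005897/1849)) = √(-143 + √14005897/43)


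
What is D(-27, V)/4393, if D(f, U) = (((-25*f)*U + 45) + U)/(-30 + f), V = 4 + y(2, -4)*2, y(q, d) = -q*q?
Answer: 2659/250401 ≈ 0.010619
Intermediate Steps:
y(q, d) = -q²
V = -4 (V = 4 - 1*2²*2 = 4 - 1*4*2 = 4 - 4*2 = 4 - 8 = -4)
D(f, U) = (45 + U - 25*U*f)/(-30 + f) (D(f, U) = ((-25*U*f + 45) + U)/(-30 + f) = ((45 - 25*U*f) + U)/(-30 + f) = (45 + U - 25*U*f)/(-30 + f))
D(-27, V)/4393 = ((45 - 4 - 25*(-4)*(-27))/(-30 - 27))/4393 = ((45 - 4 - 2700)/(-57))*(1/4393) = -1/57*(-2659)*(1/4393) = (2659/57)*(1/4393) = 2659/250401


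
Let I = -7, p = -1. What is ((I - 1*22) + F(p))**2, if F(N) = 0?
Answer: 841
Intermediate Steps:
((I - 1*22) + F(p))**2 = ((-7 - 1*22) + 0)**2 = ((-7 - 22) + 0)**2 = (-29 + 0)**2 = (-29)**2 = 841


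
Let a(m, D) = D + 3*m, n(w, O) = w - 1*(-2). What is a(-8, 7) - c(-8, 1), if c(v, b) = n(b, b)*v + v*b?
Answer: 15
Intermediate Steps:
n(w, O) = 2 + w (n(w, O) = w + 2 = 2 + w)
c(v, b) = b*v + v*(2 + b) (c(v, b) = (2 + b)*v + v*b = v*(2 + b) + b*v = b*v + v*(2 + b))
a(-8, 7) - c(-8, 1) = (7 + 3*(-8)) - 2*(-8)*(1 + 1) = (7 - 24) - 2*(-8)*2 = -17 - 1*(-32) = -17 + 32 = 15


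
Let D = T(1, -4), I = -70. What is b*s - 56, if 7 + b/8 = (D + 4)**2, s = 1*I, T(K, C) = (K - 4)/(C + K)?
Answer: -10136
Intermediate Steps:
T(K, C) = (-4 + K)/(C + K)
s = -70 (s = 1*(-70) = -70)
D = 1 (D = (-4 + 1)/(-4 + 1) = -3/(-3) = -1/3*(-3) = 1)
b = 144 (b = -56 + 8*(1 + 4)**2 = -56 + 8*5**2 = -56 + 8*25 = -56 + 200 = 144)
b*s - 56 = 144*(-70) - 56 = -10080 - 56 = -10136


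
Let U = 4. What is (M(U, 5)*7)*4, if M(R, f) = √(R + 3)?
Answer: 28*√7 ≈ 74.081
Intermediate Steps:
M(R, f) = √(3 + R)
(M(U, 5)*7)*4 = (√(3 + 4)*7)*4 = (√7*7)*4 = (7*√7)*4 = 28*√7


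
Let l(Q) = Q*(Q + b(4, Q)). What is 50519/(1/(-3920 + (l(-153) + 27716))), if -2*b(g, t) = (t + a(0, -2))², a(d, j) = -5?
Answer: 98863207569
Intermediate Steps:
b(g, t) = -(-5 + t)²/2 (b(g, t) = -(t - 5)²/2 = -(-5 + t)²/2)
l(Q) = Q*(Q - (-5 + Q)²/2)
50519/(1/(-3920 + (l(-153) + 27716))) = 50519/(1/(-3920 + ((½)*(-153)*(-(-5 - 153)² + 2*(-153)) + 27716))) = 50519/(1/(-3920 + ((½)*(-153)*(-1*(-158)² - 306) + 27716))) = 50519/(1/(-3920 + ((½)*(-153)*(-1*24964 - 306) + 27716))) = 50519/(1/(-3920 + ((½)*(-153)*(-24964 - 306) + 27716))) = 50519/(1/(-3920 + ((½)*(-153)*(-25270) + 27716))) = 50519/(1/(-3920 + (1933155 + 27716))) = 50519/(1/(-3920 + 1960871)) = 50519/(1/1956951) = 50519*1956951 = 98863207569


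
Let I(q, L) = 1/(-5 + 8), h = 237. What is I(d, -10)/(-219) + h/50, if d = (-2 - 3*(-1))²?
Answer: 155659/32850 ≈ 4.7385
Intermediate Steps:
d = 1 (d = (-2 + 3)² = 1² = 1)
I(q, L) = ⅓ (I(q, L) = 1/3 = ⅓)
I(d, -10)/(-219) + h/50 = (⅓)/(-219) + 237/50 = (⅓)*(-1/219) + 237*(1/50) = -1/657 + 237/50 = 155659/32850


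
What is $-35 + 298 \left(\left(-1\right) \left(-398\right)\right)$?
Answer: $118569$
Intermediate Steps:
$-35 + 298 \left(\left(-1\right) \left(-398\right)\right) = -35 + 298 \cdot 398 = -35 + 118604 = 118569$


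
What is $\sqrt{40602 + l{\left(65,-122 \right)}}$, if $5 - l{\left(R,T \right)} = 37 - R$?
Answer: $3 \sqrt{4515} \approx 201.58$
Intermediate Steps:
$l{\left(R,T \right)} = -32 + R$ ($l{\left(R,T \right)} = 5 - \left(37 - R\right) = 5 + \left(-37 + R\right) = -32 + R$)
$\sqrt{40602 + l{\left(65,-122 \right)}} = \sqrt{40602 + \left(-32 + 65\right)} = \sqrt{40602 + 33} = \sqrt{40635} = 3 \sqrt{4515}$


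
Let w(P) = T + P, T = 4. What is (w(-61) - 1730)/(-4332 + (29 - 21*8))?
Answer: 1787/4471 ≈ 0.39969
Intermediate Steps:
w(P) = 4 + P
(w(-61) - 1730)/(-4332 + (29 - 21*8)) = ((4 - 61) - 1730)/(-4332 + (29 - 21*8)) = (-57 - 1730)/(-4332 + (29 - 168)) = -1787/(-4332 - 139) = -1787/(-4471) = -1787*(-1/4471) = 1787/4471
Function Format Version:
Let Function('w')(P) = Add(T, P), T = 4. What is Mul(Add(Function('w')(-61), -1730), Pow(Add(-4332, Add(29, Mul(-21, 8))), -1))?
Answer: Rational(1787, 4471) ≈ 0.39969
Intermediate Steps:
Function('w')(P) = Add(4, P)
Mul(Add(Function('w')(-61), -1730), Pow(Add(-4332, Add(29, Mul(-21, 8))), -1)) = Mul(Add(Add(4, -61), -1730), Pow(Add(-4332, Add(29, Mul(-21, 8))), -1)) = Mul(Add(-57, -1730), Pow(Add(-4332, Add(29, -168)), -1)) = Mul(-1787, Pow(Add(-4332, -139), -1)) = Mul(-1787, Pow(-4471, -1)) = Mul(-1787, Rational(-1, 4471)) = Rational(1787, 4471)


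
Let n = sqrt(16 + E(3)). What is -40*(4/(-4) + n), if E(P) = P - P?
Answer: -120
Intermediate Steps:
E(P) = 0
n = 4 (n = sqrt(16 + 0) = sqrt(16) = 4)
-40*(4/(-4) + n) = -40*(4/(-4) + 4) = -40*(-1/4*4 + 4) = -40*(-1 + 4) = -40*3 = -120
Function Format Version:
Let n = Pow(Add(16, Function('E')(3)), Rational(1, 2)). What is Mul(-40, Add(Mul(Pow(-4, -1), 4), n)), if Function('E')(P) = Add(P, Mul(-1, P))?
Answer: -120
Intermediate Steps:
Function('E')(P) = 0
n = 4 (n = Pow(Add(16, 0), Rational(1, 2)) = Pow(16, Rational(1, 2)) = 4)
Mul(-40, Add(Mul(Pow(-4, -1), 4), n)) = Mul(-40, Add(Mul(Pow(-4, -1), 4), 4)) = Mul(-40, Add(Mul(Rational(-1, 4), 4), 4)) = Mul(-40, Add(-1, 4)) = Mul(-40, 3) = -120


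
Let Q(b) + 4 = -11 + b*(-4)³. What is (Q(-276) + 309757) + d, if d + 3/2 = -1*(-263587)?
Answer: 1181983/2 ≈ 5.9099e+5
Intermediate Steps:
Q(b) = -15 - 64*b (Q(b) = -4 + (-11 + b*(-4)³) = -4 + (-11 + b*(-64)) = -4 + (-11 - 64*b) = -15 - 64*b)
d = 527171/2 (d = -3/2 - 1*(-263587) = -3/2 + 263587 = 527171/2 ≈ 2.6359e+5)
(Q(-276) + 309757) + d = ((-15 - 64*(-276)) + 309757) + 527171/2 = ((-15 + 17664) + 309757) + 527171/2 = (17649 + 309757) + 527171/2 = 327406 + 527171/2 = 1181983/2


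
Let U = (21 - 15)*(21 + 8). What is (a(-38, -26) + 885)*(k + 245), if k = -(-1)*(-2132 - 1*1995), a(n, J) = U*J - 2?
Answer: 14134362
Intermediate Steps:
U = 174 (U = 6*29 = 174)
a(n, J) = -2 + 174*J (a(n, J) = 174*J - 2 = -2 + 174*J)
k = -4127 (k = -(-1)*(-2132 - 1995) = -(-1)*(-4127) = -1*4127 = -4127)
(a(-38, -26) + 885)*(k + 245) = ((-2 + 174*(-26)) + 885)*(-4127 + 245) = ((-2 - 4524) + 885)*(-3882) = (-4526 + 885)*(-3882) = -3641*(-3882) = 14134362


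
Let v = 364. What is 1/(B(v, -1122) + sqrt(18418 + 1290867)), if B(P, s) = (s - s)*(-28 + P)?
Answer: sqrt(1309285)/1309285 ≈ 0.00087394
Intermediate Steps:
B(P, s) = 0 (B(P, s) = 0*(-28 + P) = 0)
1/(B(v, -1122) + sqrt(18418 + 1290867)) = 1/(0 + sqrt(18418 + 1290867)) = 1/(0 + sqrt(1309285)) = 1/(sqrt(1309285)) = sqrt(1309285)/1309285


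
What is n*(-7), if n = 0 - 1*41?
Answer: 287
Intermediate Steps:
n = -41 (n = 0 - 41 = -41)
n*(-7) = -41*(-7) = 287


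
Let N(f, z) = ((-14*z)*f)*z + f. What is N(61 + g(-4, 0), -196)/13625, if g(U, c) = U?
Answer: -30655911/13625 ≈ -2250.0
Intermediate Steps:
N(f, z) = f - 14*f*z² (N(f, z) = (-14*f*z)*z + f = -14*f*z² + f = f - 14*f*z²)
N(61 + g(-4, 0), -196)/13625 = ((61 - 4)*(1 - 14*(-196)²))/13625 = (57*(1 - 14*38416))*(1/13625) = (57*(1 - 537824))*(1/13625) = (57*(-537823))*(1/13625) = -30655911*1/13625 = -30655911/13625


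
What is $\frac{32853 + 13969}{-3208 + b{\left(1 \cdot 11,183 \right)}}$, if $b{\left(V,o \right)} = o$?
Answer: $- \frac{46822}{3025} \approx -15.478$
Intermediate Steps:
$\frac{32853 + 13969}{-3208 + b{\left(1 \cdot 11,183 \right)}} = \frac{32853 + 13969}{-3208 + 183} = \frac{46822}{-3025} = 46822 \left(- \frac{1}{3025}\right) = - \frac{46822}{3025}$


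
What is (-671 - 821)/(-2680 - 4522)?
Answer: 746/3601 ≈ 0.20716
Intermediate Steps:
(-671 - 821)/(-2680 - 4522) = -1492/(-7202) = -1492*(-1/7202) = 746/3601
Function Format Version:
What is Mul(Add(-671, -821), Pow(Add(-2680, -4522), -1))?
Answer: Rational(746, 3601) ≈ 0.20716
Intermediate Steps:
Mul(Add(-671, -821), Pow(Add(-2680, -4522), -1)) = Mul(-1492, Pow(-7202, -1)) = Mul(-1492, Rational(-1, 7202)) = Rational(746, 3601)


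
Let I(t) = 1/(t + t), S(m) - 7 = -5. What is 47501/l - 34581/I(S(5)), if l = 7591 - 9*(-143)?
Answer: -1227992971/8878 ≈ -1.3832e+5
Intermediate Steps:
S(m) = 2 (S(m) = 7 - 5 = 2)
l = 8878 (l = 7591 + 1287 = 8878)
I(t) = 1/(2*t)
47501/l - 34581/I(S(5)) = 47501/8878 - 34581/((½)/2) = 47501*(1/8878) - 34581/((½)*(½)) = 47501/8878 - 34581/¼ = 47501/8878 - 34581*4 = 47501/8878 - 138324 = -1227992971/8878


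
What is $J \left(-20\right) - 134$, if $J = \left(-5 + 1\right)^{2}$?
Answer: $-454$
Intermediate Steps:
$J = 16$ ($J = \left(-4\right)^{2} = 16$)
$J \left(-20\right) - 134 = 16 \left(-20\right) - 134 = -320 - 134 = -454$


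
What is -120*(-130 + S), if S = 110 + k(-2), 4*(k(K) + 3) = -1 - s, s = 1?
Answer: 2820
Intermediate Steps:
k(K) = -7/2 (k(K) = -3 + (-1 - 1*1)/4 = -3 + (-1 - 1)/4 = -3 + (¼)*(-2) = -3 - ½ = -7/2)
S = 213/2 (S = 110 - 7/2 = 213/2 ≈ 106.50)
-120*(-130 + S) = -120*(-130 + 213/2) = -120*(-47/2) = 2820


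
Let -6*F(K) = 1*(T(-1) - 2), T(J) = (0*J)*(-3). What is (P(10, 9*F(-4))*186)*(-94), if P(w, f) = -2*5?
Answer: 174840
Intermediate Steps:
T(J) = 0 (T(J) = 0*(-3) = 0)
F(K) = 1/3 (F(K) = -(0 - 2)/6 = -(-2)/6 = -1/6*(-2) = 1/3)
P(w, f) = -10
(P(10, 9*F(-4))*186)*(-94) = -10*186*(-94) = -1860*(-94) = 174840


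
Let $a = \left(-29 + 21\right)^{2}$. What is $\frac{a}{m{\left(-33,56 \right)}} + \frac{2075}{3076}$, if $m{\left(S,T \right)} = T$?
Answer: $\frac{39133}{21532} \approx 1.8174$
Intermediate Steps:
$a = 64$ ($a = \left(-8\right)^{2} = 64$)
$\frac{a}{m{\left(-33,56 \right)}} + \frac{2075}{3076} = \frac{64}{56} + \frac{2075}{3076} = 64 \cdot \frac{1}{56} + 2075 \cdot \frac{1}{3076} = \frac{8}{7} + \frac{2075}{3076} = \frac{39133}{21532}$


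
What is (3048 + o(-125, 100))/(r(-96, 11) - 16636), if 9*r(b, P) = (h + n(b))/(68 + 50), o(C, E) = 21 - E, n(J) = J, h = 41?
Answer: -3153078/17667487 ≈ -0.17847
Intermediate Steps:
r(b, P) = 41/1062 + b/1062 (r(b, P) = ((41 + b)/(68 + 50))/9 = ((41 + b)/118)/9 = ((41 + b)*(1/118))/9 = (41/118 + b/118)/9 = 41/1062 + b/1062)
(3048 + o(-125, 100))/(r(-96, 11) - 16636) = (3048 + (21 - 1*100))/((41/1062 + (1/1062)*(-96)) - 16636) = (3048 + (21 - 100))/((41/1062 - 16/177) - 16636) = (3048 - 79)/(-55/1062 - 16636) = 2969/(-17667487/1062) = 2969*(-1062/17667487) = -3153078/17667487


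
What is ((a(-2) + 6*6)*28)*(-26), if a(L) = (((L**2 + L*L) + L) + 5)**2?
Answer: -114296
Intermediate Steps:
a(L) = (5 + L + 2*L**2)**2 (a(L) = (((L**2 + L**2) + L) + 5)**2 = ((2*L**2 + L) + 5)**2 = ((L + 2*L**2) + 5)**2 = (5 + L + 2*L**2)**2)
((a(-2) + 6*6)*28)*(-26) = (((5 - 2 + 2*(-2)**2)**2 + 6*6)*28)*(-26) = (((5 - 2 + 2*4)**2 + 36)*28)*(-26) = (((5 - 2 + 8)**2 + 36)*28)*(-26) = ((11**2 + 36)*28)*(-26) = ((121 + 36)*28)*(-26) = (157*28)*(-26) = 4396*(-26) = -114296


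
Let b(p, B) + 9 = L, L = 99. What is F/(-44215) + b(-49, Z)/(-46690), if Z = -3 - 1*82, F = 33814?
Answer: -158275501/206439835 ≈ -0.76669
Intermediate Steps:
Z = -85 (Z = -3 - 82 = -85)
b(p, B) = 90 (b(p, B) = -9 + 99 = 90)
F/(-44215) + b(-49, Z)/(-46690) = 33814/(-44215) + 90/(-46690) = 33814*(-1/44215) + 90*(-1/46690) = -33814/44215 - 9/4669 = -158275501/206439835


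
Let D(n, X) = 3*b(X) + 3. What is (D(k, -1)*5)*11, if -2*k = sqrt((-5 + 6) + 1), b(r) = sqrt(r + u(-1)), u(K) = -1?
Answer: 165 + 165*I*sqrt(2) ≈ 165.0 + 233.35*I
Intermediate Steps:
b(r) = sqrt(-1 + r) (b(r) = sqrt(r - 1) = sqrt(-1 + r))
k = -sqrt(2)/2 (k = -sqrt((-5 + 6) + 1)/2 = -sqrt(1 + 1)/2 = -sqrt(2)/2 ≈ -0.70711)
D(n, X) = 3 + 3*sqrt(-1 + X) (D(n, X) = 3*sqrt(-1 + X) + 3 = 3 + 3*sqrt(-1 + X))
(D(k, -1)*5)*11 = ((3 + 3*sqrt(-1 - 1))*5)*11 = ((3 + 3*sqrt(-2))*5)*11 = ((3 + 3*(I*sqrt(2)))*5)*11 = ((3 + 3*I*sqrt(2))*5)*11 = (15 + 15*I*sqrt(2))*11 = 165 + 165*I*sqrt(2)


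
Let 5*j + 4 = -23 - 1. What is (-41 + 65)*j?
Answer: -672/5 ≈ -134.40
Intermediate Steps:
j = -28/5 (j = -4/5 + (-23 - 1)/5 = -4/5 + (1/5)*(-24) = -4/5 - 24/5 = -28/5 ≈ -5.6000)
(-41 + 65)*j = (-41 + 65)*(-28/5) = 24*(-28/5) = -672/5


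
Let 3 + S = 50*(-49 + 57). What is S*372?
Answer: 147684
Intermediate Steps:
S = 397 (S = -3 + 50*(-49 + 57) = -3 + 50*8 = -3 + 400 = 397)
S*372 = 397*372 = 147684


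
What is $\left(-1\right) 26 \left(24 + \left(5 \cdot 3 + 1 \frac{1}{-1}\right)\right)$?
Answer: $-988$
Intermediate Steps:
$\left(-1\right) 26 \left(24 + \left(5 \cdot 3 + 1 \frac{1}{-1}\right)\right) = - 26 \left(24 + \left(15 + 1 \left(-1\right)\right)\right) = - 26 \left(24 + \left(15 - 1\right)\right) = - 26 \left(24 + 14\right) = \left(-26\right) 38 = -988$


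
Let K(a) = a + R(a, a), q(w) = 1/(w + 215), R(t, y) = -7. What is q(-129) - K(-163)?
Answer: 14621/86 ≈ 170.01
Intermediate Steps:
q(w) = 1/(215 + w)
K(a) = -7 + a (K(a) = a - 7 = -7 + a)
q(-129) - K(-163) = 1/(215 - 129) - (-7 - 163) = 1/86 - 1*(-170) = 1/86 + 170 = 14621/86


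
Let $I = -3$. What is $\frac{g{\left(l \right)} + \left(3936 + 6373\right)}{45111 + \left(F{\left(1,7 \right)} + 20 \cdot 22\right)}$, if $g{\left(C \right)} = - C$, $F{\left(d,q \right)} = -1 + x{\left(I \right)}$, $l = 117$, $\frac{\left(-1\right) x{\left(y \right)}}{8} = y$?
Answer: $\frac{5096}{22787} \approx 0.22364$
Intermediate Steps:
$x{\left(y \right)} = - 8 y$
$F{\left(d,q \right)} = 23$ ($F{\left(d,q \right)} = -1 - -24 = -1 + 24 = 23$)
$\frac{g{\left(l \right)} + \left(3936 + 6373\right)}{45111 + \left(F{\left(1,7 \right)} + 20 \cdot 22\right)} = \frac{\left(-1\right) 117 + \left(3936 + 6373\right)}{45111 + \left(23 + 20 \cdot 22\right)} = \frac{-117 + 10309}{45111 + \left(23 + 440\right)} = \frac{10192}{45111 + 463} = \frac{10192}{45574} = 10192 \cdot \frac{1}{45574} = \frac{5096}{22787}$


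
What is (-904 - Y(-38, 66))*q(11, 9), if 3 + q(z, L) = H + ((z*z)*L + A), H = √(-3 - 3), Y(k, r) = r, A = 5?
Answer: -1058270 - 970*I*√6 ≈ -1.0583e+6 - 2376.0*I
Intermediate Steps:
H = I*√6 (H = √(-6) = I*√6 ≈ 2.4495*I)
q(z, L) = 2 + I*√6 + L*z² (q(z, L) = -3 + (I*√6 + ((z*z)*L + 5)) = -3 + (I*√6 + (z²*L + 5)) = -3 + (I*√6 + (L*z² + 5)) = -3 + (I*√6 + (5 + L*z²)) = -3 + (5 + I*√6 + L*z²) = 2 + I*√6 + L*z²)
(-904 - Y(-38, 66))*q(11, 9) = (-904 - 1*66)*(2 + I*√6 + 9*11²) = (-904 - 66)*(2 + I*√6 + 9*121) = -970*(2 + I*√6 + 1089) = -970*(1091 + I*√6) = -1058270 - 970*I*√6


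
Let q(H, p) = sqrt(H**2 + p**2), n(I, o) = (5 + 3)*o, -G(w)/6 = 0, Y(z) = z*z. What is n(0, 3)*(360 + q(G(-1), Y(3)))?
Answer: 8856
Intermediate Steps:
Y(z) = z**2
G(w) = 0 (G(w) = -6*0 = 0)
n(I, o) = 8*o
n(0, 3)*(360 + q(G(-1), Y(3))) = (8*3)*(360 + sqrt(0**2 + (3**2)**2)) = 24*(360 + sqrt(0 + 9**2)) = 24*(360 + sqrt(0 + 81)) = 24*(360 + sqrt(81)) = 24*(360 + 9) = 24*369 = 8856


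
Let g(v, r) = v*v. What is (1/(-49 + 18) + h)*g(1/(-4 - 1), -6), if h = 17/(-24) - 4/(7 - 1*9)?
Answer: 937/18600 ≈ 0.050376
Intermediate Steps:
h = 31/24 (h = 17*(-1/24) - 4/(7 - 9) = -17/24 - 4/(-2) = -17/24 - 4*(-½) = -17/24 + 2 = 31/24 ≈ 1.2917)
g(v, r) = v²
(1/(-49 + 18) + h)*g(1/(-4 - 1), -6) = (1/(-49 + 18) + 31/24)*(1/(-4 - 1))² = (1/(-31) + 31/24)*(1/(-5))² = (-1/31 + 31/24)*(-⅕)² = (937/744)*(1/25) = 937/18600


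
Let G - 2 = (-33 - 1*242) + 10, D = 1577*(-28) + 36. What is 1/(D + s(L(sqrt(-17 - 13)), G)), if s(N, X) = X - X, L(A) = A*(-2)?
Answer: -1/44120 ≈ -2.2665e-5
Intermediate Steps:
D = -44120 (D = -44156 + 36 = -44120)
L(A) = -2*A
G = -263 (G = 2 + ((-33 - 1*242) + 10) = 2 + ((-33 - 242) + 10) = 2 + (-275 + 10) = 2 - 265 = -263)
s(N, X) = 0
1/(D + s(L(sqrt(-17 - 13)), G)) = 1/(-44120 + 0) = 1/(-44120) = -1/44120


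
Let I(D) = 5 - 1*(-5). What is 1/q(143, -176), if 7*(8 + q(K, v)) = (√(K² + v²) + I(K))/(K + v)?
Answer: -429198/3400739 + 12705*√17/3400739 ≈ -0.11080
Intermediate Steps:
I(D) = 10 (I(D) = 5 + 5 = 10)
q(K, v) = -8 + (10 + √(K² + v²))/(7*(K + v)) (q(K, v) = -8 + ((√(K² + v²) + 10)/(K + v))/7 = -8 + ((10 + √(K² + v²))/(K + v))/7 = -8 + (10 + √(K² + v²))/(7*(K + v)))
1/q(143, -176) = 1/((10 + √(143² + (-176)²) - 56*143 - 56*(-176))/(7*(143 - 176))) = 1/((⅐)*(10 + √(20449 + 30976) - 8008 + 9856)/(-33)) = 1/((⅐)*(-1/33)*(10 + √51425 - 8008 + 9856)) = 1/((⅐)*(-1/33)*(10 + 55*√17 - 8008 + 9856)) = 1/((⅐)*(-1/33)*(1858 + 55*√17)) = 1/(-1858/231 - 5*√17/21)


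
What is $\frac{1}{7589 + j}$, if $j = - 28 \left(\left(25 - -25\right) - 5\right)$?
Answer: $\frac{1}{6329} \approx 0.000158$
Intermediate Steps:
$j = -1260$ ($j = - 28 \left(\left(25 + 25\right) - 5\right) = - 28 \left(50 - 5\right) = \left(-28\right) 45 = -1260$)
$\frac{1}{7589 + j} = \frac{1}{7589 - 1260} = \frac{1}{6329}$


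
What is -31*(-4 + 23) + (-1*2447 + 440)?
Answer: -2596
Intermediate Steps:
-31*(-4 + 23) + (-1*2447 + 440) = -31*19 + (-2447 + 440) = -589 - 2007 = -2596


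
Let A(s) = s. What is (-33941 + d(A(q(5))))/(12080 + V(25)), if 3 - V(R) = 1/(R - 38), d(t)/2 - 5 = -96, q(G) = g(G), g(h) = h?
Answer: -443599/157080 ≈ -2.8240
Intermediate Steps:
q(G) = G
d(t) = -182 (d(t) = 10 + 2*(-96) = 10 - 192 = -182)
V(R) = 3 - 1/(-38 + R) (V(R) = 3 - 1/(R - 38) = 3 - 1/(-38 + R))
(-33941 + d(A(q(5))))/(12080 + V(25)) = (-33941 - 182)/(12080 + (-115 + 3*25)/(-38 + 25)) = -34123/(12080 + (-115 + 75)/(-13)) = -34123/(12080 - 1/13*(-40)) = -34123/(12080 + 40/13) = -34123/157080/13 = -34123*13/157080 = -443599/157080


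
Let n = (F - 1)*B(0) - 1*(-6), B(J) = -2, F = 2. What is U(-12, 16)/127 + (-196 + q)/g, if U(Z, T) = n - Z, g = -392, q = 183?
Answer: 7923/49784 ≈ 0.15915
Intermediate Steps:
n = 4 (n = (2 - 1)*(-2) - 1*(-6) = 1*(-2) + 6 = -2 + 6 = 4)
U(Z, T) = 4 - Z
U(-12, 16)/127 + (-196 + q)/g = (4 - 1*(-12))/127 + (-196 + 183)/(-392) = (4 + 12)*(1/127) - 13*(-1/392) = 16*(1/127) + 13/392 = 16/127 + 13/392 = 7923/49784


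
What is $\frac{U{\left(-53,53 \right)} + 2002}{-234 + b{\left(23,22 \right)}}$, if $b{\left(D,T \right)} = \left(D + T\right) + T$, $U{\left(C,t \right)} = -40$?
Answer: $- \frac{1962}{167} \approx -11.749$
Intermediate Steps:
$b{\left(D,T \right)} = D + 2 T$
$\frac{U{\left(-53,53 \right)} + 2002}{-234 + b{\left(23,22 \right)}} = \frac{-40 + 2002}{-234 + \left(23 + 2 \cdot 22\right)} = \frac{1962}{-234 + \left(23 + 44\right)} = \frac{1962}{-234 + 67} = \frac{1962}{-167} = 1962 \left(- \frac{1}{167}\right) = - \frac{1962}{167}$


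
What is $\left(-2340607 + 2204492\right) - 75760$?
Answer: $-211875$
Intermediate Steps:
$\left(-2340607 + 2204492\right) - 75760 = -136115 + \left(-427173 + 351413\right) = -136115 - 75760 = -211875$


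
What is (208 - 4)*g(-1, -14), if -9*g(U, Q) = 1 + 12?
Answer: -884/3 ≈ -294.67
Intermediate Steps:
g(U, Q) = -13/9 (g(U, Q) = -(1 + 12)/9 = -⅑*13 = -13/9)
(208 - 4)*g(-1, -14) = (208 - 4)*(-13/9) = 204*(-13/9) = -884/3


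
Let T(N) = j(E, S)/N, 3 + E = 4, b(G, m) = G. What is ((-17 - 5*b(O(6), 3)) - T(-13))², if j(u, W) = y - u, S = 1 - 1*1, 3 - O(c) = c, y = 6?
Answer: 441/169 ≈ 2.6095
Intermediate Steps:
O(c) = 3 - c
S = 0 (S = 1 - 1 = 0)
E = 1 (E = -3 + 4 = 1)
j(u, W) = 6 - u
T(N) = 5/N (T(N) = (6 - 1*1)/N = (6 - 1)/N = 5/N)
((-17 - 5*b(O(6), 3)) - T(-13))² = ((-17 - 5*(3 - 1*6)) - 5/(-13))² = ((-17 - 5*(3 - 6)) - 5*(-1)/13)² = ((-17 - 5*(-3)) - 1*(-5/13))² = ((-17 + 15) + 5/13)² = (-2 + 5/13)² = (-21/13)² = 441/169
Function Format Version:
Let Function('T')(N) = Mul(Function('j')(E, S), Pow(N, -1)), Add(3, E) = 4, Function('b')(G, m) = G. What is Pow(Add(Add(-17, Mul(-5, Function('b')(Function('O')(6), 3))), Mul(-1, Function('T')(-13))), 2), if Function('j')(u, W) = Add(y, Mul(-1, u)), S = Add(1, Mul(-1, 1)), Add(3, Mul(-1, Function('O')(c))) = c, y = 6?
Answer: Rational(441, 169) ≈ 2.6095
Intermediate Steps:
Function('O')(c) = Add(3, Mul(-1, c))
S = 0 (S = Add(1, -1) = 0)
E = 1 (E = Add(-3, 4) = 1)
Function('j')(u, W) = Add(6, Mul(-1, u))
Function('T')(N) = Mul(5, Pow(N, -1)) (Function('T')(N) = Mul(Add(6, Mul(-1, 1)), Pow(N, -1)) = Mul(Add(6, -1), Pow(N, -1)) = Mul(5, Pow(N, -1)))
Pow(Add(Add(-17, Mul(-5, Function('b')(Function('O')(6), 3))), Mul(-1, Function('T')(-13))), 2) = Pow(Add(Add(-17, Mul(-5, Add(3, Mul(-1, 6)))), Mul(-1, Mul(5, Pow(-13, -1)))), 2) = Pow(Add(Add(-17, Mul(-5, Add(3, -6))), Mul(-1, Mul(5, Rational(-1, 13)))), 2) = Pow(Add(Add(-17, Mul(-5, -3)), Mul(-1, Rational(-5, 13))), 2) = Pow(Add(Add(-17, 15), Rational(5, 13)), 2) = Pow(Add(-2, Rational(5, 13)), 2) = Pow(Rational(-21, 13), 2) = Rational(441, 169)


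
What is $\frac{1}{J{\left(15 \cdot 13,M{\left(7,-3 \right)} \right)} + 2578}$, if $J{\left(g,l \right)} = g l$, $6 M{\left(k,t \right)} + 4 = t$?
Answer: $\frac{2}{4701} \approx 0.00042544$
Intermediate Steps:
$M{\left(k,t \right)} = - \frac{2}{3} + \frac{t}{6}$
$\frac{1}{J{\left(15 \cdot 13,M{\left(7,-3 \right)} \right)} + 2578} = \frac{1}{15 \cdot 13 \left(- \frac{2}{3} + \frac{1}{6} \left(-3\right)\right) + 2578} = \frac{1}{195 \left(- \frac{2}{3} - \frac{1}{2}\right) + 2578} = \frac{1}{195 \left(- \frac{7}{6}\right) + 2578} = \frac{1}{- \frac{455}{2} + 2578} = \frac{1}{\frac{4701}{2}} = \frac{2}{4701}$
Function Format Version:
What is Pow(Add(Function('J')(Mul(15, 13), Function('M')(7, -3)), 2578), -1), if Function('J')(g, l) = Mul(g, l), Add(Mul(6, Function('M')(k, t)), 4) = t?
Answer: Rational(2, 4701) ≈ 0.00042544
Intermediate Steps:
Function('M')(k, t) = Add(Rational(-2, 3), Mul(Rational(1, 6), t))
Pow(Add(Function('J')(Mul(15, 13), Function('M')(7, -3)), 2578), -1) = Pow(Add(Mul(Mul(15, 13), Add(Rational(-2, 3), Mul(Rational(1, 6), -3))), 2578), -1) = Pow(Add(Mul(195, Add(Rational(-2, 3), Rational(-1, 2))), 2578), -1) = Pow(Add(Mul(195, Rational(-7, 6)), 2578), -1) = Pow(Add(Rational(-455, 2), 2578), -1) = Pow(Rational(4701, 2), -1) = Rational(2, 4701)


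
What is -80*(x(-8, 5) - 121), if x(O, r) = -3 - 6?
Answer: 10400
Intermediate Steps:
x(O, r) = -9
-80*(x(-8, 5) - 121) = -80*(-9 - 121) = -80*(-130) = 10400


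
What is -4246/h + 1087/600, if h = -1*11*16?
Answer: 7781/300 ≈ 25.937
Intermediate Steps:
h = -176 (h = -11*16 = -176)
-4246/h + 1087/600 = -4246/(-176) + 1087/600 = -4246*(-1/176) + 1087*(1/600) = 193/8 + 1087/600 = 7781/300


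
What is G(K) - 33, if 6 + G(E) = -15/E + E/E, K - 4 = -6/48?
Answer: -1298/31 ≈ -41.871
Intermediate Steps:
K = 31/8 (K = 4 - 6/48 = 4 - 6*1/48 = 4 - 1/8 = 31/8 ≈ 3.8750)
G(E) = -5 - 15/E (G(E) = -6 + (-15/E + E/E) = -6 + (-15/E + 1) = -6 + (1 - 15/E) = -5 - 15/E)
G(K) - 33 = (-5 - 15/31/8) - 33 = (-5 - 15*8/31) - 33 = (-5 - 120/31) - 33 = -275/31 - 33 = -1298/31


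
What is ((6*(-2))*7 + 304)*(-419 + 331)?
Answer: -19360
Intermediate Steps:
((6*(-2))*7 + 304)*(-419 + 331) = (-12*7 + 304)*(-88) = (-84 + 304)*(-88) = 220*(-88) = -19360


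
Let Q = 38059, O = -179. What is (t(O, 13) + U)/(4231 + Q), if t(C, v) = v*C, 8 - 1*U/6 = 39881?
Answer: -48313/8458 ≈ -5.7121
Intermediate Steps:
U = -239238 (U = 48 - 6*39881 = 48 - 239286 = -239238)
t(C, v) = C*v
(t(O, 13) + U)/(4231 + Q) = (-179*13 - 239238)/(4231 + 38059) = (-2327 - 239238)/42290 = -241565*1/42290 = -48313/8458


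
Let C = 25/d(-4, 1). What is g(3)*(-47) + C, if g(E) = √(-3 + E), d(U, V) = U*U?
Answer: 25/16 ≈ 1.5625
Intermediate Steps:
d(U, V) = U²
C = 25/16 (C = 25/((-4)²) = 25/16 ≈ 1.5625)
g(3)*(-47) + C = √(-3 + 3)*(-47) + 25/16 = √0*(-47) + 25/16 = 0*(-47) + 25/16 = 0 + 25/16 = 25/16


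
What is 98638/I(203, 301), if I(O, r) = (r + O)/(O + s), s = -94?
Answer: 5375771/252 ≈ 21332.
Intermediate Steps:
I(O, r) = (O + r)/(-94 + O) (I(O, r) = (r + O)/(O - 94) = (O + r)/(-94 + O))
98638/I(203, 301) = 98638/(((203 + 301)/(-94 + 203))) = 98638/((504/109)) = 98638/(((1/109)*504)) = 98638/(504/109) = 98638*(109/504) = 5375771/252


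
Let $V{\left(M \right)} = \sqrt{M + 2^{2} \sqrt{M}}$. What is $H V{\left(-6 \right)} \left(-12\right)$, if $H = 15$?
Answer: $- 180 \sqrt{-6 + 4 i \sqrt{6}} \approx -298.2 - 532.28 i$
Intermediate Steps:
$V{\left(M \right)} = \sqrt{M + 4 \sqrt{M}}$
$H V{\left(-6 \right)} \left(-12\right) = 15 \sqrt{-6 + 4 \sqrt{-6}} \left(-12\right) = 15 \sqrt{-6 + 4 i \sqrt{6}} \left(-12\right) = - 180 \sqrt{-6 + 4 i \sqrt{6}}$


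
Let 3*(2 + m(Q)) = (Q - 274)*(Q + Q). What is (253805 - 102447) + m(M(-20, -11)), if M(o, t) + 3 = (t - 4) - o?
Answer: 452980/3 ≈ 1.5099e+5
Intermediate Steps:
M(o, t) = -7 + t - o (M(o, t) = -3 + ((t - 4) - o) = -3 + ((-4 + t) - o) = -3 + (-4 + t - o) = -7 + t - o)
m(Q) = -2 + 2*Q*(-274 + Q)/3 (m(Q) = -2 + ((Q - 274)*(Q + Q))/3 = -2 + ((-274 + Q)*(2*Q))/3 = -2 + (2*Q*(-274 + Q))/3 = -2 + 2*Q*(-274 + Q)/3)
(253805 - 102447) + m(M(-20, -11)) = (253805 - 102447) + (-2 - 548*(-7 - 11 - 1*(-20))/3 + 2*(-7 - 11 - 1*(-20))²/3) = 151358 + (-2 - 548*(-7 - 11 + 20)/3 + 2*(-7 - 11 + 20)²/3) = 151358 + (-2 - 548/3*2 + (⅔)*2²) = 151358 + (-2 - 1096/3 + (⅔)*4) = 151358 + (-2 - 1096/3 + 8/3) = 151358 - 1094/3 = 452980/3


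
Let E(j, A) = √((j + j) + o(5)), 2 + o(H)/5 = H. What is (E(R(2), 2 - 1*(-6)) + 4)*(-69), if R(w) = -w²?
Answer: -276 - 69*√7 ≈ -458.56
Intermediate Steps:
o(H) = -10 + 5*H
E(j, A) = √(15 + 2*j) (E(j, A) = √((j + j) + (-10 + 5*5)) = √(2*j + (-10 + 25)) = √(2*j + 15) = √(15 + 2*j))
(E(R(2), 2 - 1*(-6)) + 4)*(-69) = (√(15 + 2*(-1*2²)) + 4)*(-69) = (√(15 + 2*(-1*4)) + 4)*(-69) = (√(15 + 2*(-4)) + 4)*(-69) = (√(15 - 8) + 4)*(-69) = (√7 + 4)*(-69) = (4 + √7)*(-69) = -276 - 69*√7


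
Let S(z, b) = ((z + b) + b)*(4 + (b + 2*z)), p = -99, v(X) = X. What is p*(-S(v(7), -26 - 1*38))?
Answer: 551034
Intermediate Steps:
S(z, b) = (z + 2*b)*(4 + b + 2*z) (S(z, b) = ((b + z) + b)*(4 + b + 2*z) = (z + 2*b)*(4 + b + 2*z))
p*(-S(v(7), -26 - 1*38)) = -(-99)*(2*(-26 - 1*38)**2 + 2*7**2 + 4*7 + 8*(-26 - 1*38) + 5*(-26 - 1*38)*7) = -(-99)*(2*(-26 - 38)**2 + 2*49 + 28 + 8*(-26 - 38) + 5*(-26 - 38)*7) = -(-99)*(2*(-64)**2 + 98 + 28 + 8*(-64) + 5*(-64)*7) = -(-99)*(2*4096 + 98 + 28 - 512 - 2240) = -(-99)*(8192 + 98 + 28 - 512 - 2240) = -(-99)*5566 = -99*(-5566) = 551034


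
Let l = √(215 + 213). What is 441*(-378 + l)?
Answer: -166698 + 882*√107 ≈ -1.5757e+5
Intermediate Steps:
l = 2*√107 (l = √428 = 2*√107 ≈ 20.688)
441*(-378 + l) = 441*(-378 + 2*√107) = -166698 + 882*√107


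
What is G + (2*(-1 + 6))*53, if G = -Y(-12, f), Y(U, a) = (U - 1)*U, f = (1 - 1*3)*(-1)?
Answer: 374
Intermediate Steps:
f = 2 (f = (1 - 3)*(-1) = -2*(-1) = 2)
Y(U, a) = U*(-1 + U) (Y(U, a) = (-1 + U)*U = U*(-1 + U))
G = -156 (G = -(-12)*(-1 - 12) = -(-12)*(-13) = -1*156 = -156)
G + (2*(-1 + 6))*53 = -156 + (2*(-1 + 6))*53 = -156 + (2*5)*53 = -156 + 10*53 = -156 + 530 = 374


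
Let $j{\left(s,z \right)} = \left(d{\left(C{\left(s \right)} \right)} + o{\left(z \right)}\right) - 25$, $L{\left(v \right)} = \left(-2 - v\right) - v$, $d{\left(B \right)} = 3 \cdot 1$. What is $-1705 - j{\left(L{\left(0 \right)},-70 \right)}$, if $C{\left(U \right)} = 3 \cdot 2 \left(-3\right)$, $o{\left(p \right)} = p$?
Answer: $-1613$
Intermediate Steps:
$C{\left(U \right)} = -18$ ($C{\left(U \right)} = 6 \left(-3\right) = -18$)
$d{\left(B \right)} = 3$
$L{\left(v \right)} = -2 - 2 v$
$j{\left(s,z \right)} = -22 + z$ ($j{\left(s,z \right)} = \left(3 + z\right) - 25 = -22 + z$)
$-1705 - j{\left(L{\left(0 \right)},-70 \right)} = -1705 - \left(-22 - 70\right) = -1705 - -92 = -1705 + 92 = -1613$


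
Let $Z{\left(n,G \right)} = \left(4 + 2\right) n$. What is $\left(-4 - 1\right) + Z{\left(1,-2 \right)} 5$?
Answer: $25$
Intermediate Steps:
$Z{\left(n,G \right)} = 6 n$
$\left(-4 - 1\right) + Z{\left(1,-2 \right)} 5 = \left(-4 - 1\right) + 6 \cdot 1 \cdot 5 = \left(-4 - 1\right) + 6 \cdot 5 = -5 + 30 = 25$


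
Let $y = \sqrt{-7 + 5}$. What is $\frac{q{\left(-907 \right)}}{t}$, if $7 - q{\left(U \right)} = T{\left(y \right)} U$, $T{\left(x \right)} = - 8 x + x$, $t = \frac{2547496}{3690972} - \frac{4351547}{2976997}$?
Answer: $- \frac{19229021999397}{2119387546043} + \frac{17440722953453079 i \sqrt{2}}{2119387546043} \approx -9.0729 + 11638.0 i$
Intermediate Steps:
$y = i \sqrt{2}$ ($y = \sqrt{-2} = i \sqrt{2} \approx 1.4142 i$)
$t = - \frac{2119387546043}{2747003142771}$ ($t = 2547496 \cdot \frac{1}{3690972} - \frac{4351547}{2976997} = \frac{636874}{922743} - \frac{4351547}{2976997} = - \frac{2119387546043}{2747003142771} \approx -0.77153$)
$T{\left(x \right)} = - 7 x$
$q{\left(U \right)} = 7 + 7 i U \sqrt{2}$ ($q{\left(U \right)} = 7 - - 7 i \sqrt{2} U = 7 - - 7 i U \sqrt{2} = 7 + 7 i U \sqrt{2}$)
$\frac{q{\left(-907 \right)}}{t} = \frac{7 + 7 i \left(-907\right) \sqrt{2}}{- \frac{2119387546043}{2747003142771}} = \left(7 - 6349 i \sqrt{2}\right) \left(- \frac{2747003142771}{2119387546043}\right) = - \frac{19229021999397}{2119387546043} + \frac{17440722953453079 i \sqrt{2}}{2119387546043}$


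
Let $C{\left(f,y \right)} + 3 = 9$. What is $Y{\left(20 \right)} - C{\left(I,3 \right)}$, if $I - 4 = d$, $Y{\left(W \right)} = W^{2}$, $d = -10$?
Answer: $394$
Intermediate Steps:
$I = -6$ ($I = 4 - 10 = -6$)
$C{\left(f,y \right)} = 6$ ($C{\left(f,y \right)} = -3 + 9 = 6$)
$Y{\left(20 \right)} - C{\left(I,3 \right)} = 20^{2} - 6 = 400 - 6 = 394$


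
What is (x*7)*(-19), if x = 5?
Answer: -665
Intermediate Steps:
(x*7)*(-19) = (5*7)*(-19) = 35*(-19) = -665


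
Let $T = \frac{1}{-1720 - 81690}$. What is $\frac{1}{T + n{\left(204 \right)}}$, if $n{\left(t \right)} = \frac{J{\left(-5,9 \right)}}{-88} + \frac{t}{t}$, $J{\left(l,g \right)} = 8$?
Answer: $\frac{917510}{834089} \approx 1.1$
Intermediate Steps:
$T = - \frac{1}{83410}$ ($T = \frac{1}{-83410} = - \frac{1}{83410} \approx -1.1989 \cdot 10^{-5}$)
$n{\left(t \right)} = \frac{10}{11}$ ($n{\left(t \right)} = \frac{8}{-88} + \frac{t}{t} = 8 \left(- \frac{1}{88}\right) + 1 = - \frac{1}{11} + 1 = \frac{10}{11}$)
$\frac{1}{T + n{\left(204 \right)}} = \frac{1}{- \frac{1}{83410} + \frac{10}{11}} = \frac{1}{\frac{834089}{917510}} = \frac{917510}{834089}$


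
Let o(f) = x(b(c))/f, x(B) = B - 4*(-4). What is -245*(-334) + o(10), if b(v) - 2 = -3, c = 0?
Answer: 163663/2 ≈ 81832.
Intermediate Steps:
b(v) = -1 (b(v) = 2 - 3 = -1)
x(B) = 16 + B (x(B) = B + 16 = 16 + B)
o(f) = 15/f (o(f) = (16 - 1)/f = 15/f)
-245*(-334) + o(10) = -245*(-334) + 15/10 = 81830 + 15*(⅒) = 81830 + 3/2 = 163663/2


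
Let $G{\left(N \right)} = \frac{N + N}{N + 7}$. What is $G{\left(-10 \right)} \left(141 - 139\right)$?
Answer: $\frac{40}{3} \approx 13.333$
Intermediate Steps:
$G{\left(N \right)} = \frac{2 N}{7 + N}$
$G{\left(-10 \right)} \left(141 - 139\right) = 2 \left(-10\right) \frac{1}{7 - 10} \left(141 - 139\right) = 2 \left(-10\right) \frac{1}{-3} \cdot 2 = 2 \left(-10\right) \left(- \frac{1}{3}\right) 2 = \frac{20}{3} \cdot 2 = \frac{40}{3}$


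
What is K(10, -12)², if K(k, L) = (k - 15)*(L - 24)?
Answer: 32400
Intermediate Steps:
K(k, L) = (-24 + L)*(-15 + k) (K(k, L) = (-15 + k)*(-24 + L) = (-24 + L)*(-15 + k))
K(10, -12)² = (360 - 24*10 - 15*(-12) - 12*10)² = (360 - 240 + 180 - 120)² = 180² = 32400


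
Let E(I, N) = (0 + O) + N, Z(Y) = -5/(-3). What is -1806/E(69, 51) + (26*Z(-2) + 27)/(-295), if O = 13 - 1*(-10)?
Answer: -806962/32745 ≈ -24.644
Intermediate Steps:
O = 23 (O = 13 + 10 = 23)
Z(Y) = 5/3 (Z(Y) = -5*(-⅓) = 5/3)
E(I, N) = 23 + N (E(I, N) = (0 + 23) + N = 23 + N)
-1806/E(69, 51) + (26*Z(-2) + 27)/(-295) = -1806/(23 + 51) + (26*(5/3) + 27)/(-295) = -1806/74 + (130/3 + 27)*(-1/295) = -1806*1/74 + (211/3)*(-1/295) = -903/37 - 211/885 = -806962/32745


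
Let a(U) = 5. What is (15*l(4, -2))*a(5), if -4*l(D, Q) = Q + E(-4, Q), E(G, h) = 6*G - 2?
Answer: 525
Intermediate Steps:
E(G, h) = -2 + 6*G
l(D, Q) = 13/2 - Q/4 (l(D, Q) = -(Q + (-2 + 6*(-4)))/4 = -(Q + (-2 - 24))/4 = -(Q - 26)/4 = -(-26 + Q)/4 = 13/2 - Q/4)
(15*l(4, -2))*a(5) = (15*(13/2 - ¼*(-2)))*5 = (15*(13/2 + ½))*5 = (15*7)*5 = 105*5 = 525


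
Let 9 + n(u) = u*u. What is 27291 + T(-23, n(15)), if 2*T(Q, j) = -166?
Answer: 27208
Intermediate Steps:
n(u) = -9 + u² (n(u) = -9 + u*u = -9 + u²)
T(Q, j) = -83 (T(Q, j) = (½)*(-166) = -83)
27291 + T(-23, n(15)) = 27291 - 83 = 27208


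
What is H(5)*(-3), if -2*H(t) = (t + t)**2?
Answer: 150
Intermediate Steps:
H(t) = -2*t**2 (H(t) = -(t + t)**2/2 = -4*t**2/2 = -2*t**2)
H(5)*(-3) = -2*5**2*(-3) = -2*25*(-3) = -50*(-3) = 150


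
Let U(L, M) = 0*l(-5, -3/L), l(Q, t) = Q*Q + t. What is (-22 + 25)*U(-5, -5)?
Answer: 0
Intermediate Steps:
l(Q, t) = t + Q² (l(Q, t) = Q² + t = t + Q²)
U(L, M) = 0 (U(L, M) = 0*(-3/L + (-5)²) = 0*(-3/L + 25) = 0*(25 - 3/L) = 0)
(-22 + 25)*U(-5, -5) = (-22 + 25)*0 = 3*0 = 0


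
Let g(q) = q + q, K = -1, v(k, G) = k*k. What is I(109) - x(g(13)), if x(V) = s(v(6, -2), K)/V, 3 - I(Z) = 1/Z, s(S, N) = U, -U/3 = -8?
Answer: 2930/1417 ≈ 2.0677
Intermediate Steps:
v(k, G) = k²
U = 24 (U = -3*(-8) = 24)
s(S, N) = 24
I(Z) = 3 - 1/Z
g(q) = 2*q
x(V) = 24/V
I(109) - x(g(13)) = (3 - 1/109) - 24/(2*13) = (3 - 1*1/109) - 24/26 = (3 - 1/109) - 24/26 = 326/109 - 1*12/13 = 326/109 - 12/13 = 2930/1417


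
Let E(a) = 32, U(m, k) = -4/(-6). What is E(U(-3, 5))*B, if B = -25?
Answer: -800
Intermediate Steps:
U(m, k) = ⅔ (U(m, k) = -4*(-⅙) = ⅔)
E(U(-3, 5))*B = 32*(-25) = -800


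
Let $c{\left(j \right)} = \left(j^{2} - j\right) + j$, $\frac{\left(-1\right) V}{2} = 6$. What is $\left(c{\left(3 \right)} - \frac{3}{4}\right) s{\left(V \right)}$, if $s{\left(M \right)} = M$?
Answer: $-99$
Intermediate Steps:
$V = -12$ ($V = \left(-2\right) 6 = -12$)
$c{\left(j \right)} = j^{2}$
$\left(c{\left(3 \right)} - \frac{3}{4}\right) s{\left(V \right)} = \left(3^{2} - \frac{3}{4}\right) \left(-12\right) = \left(9 - \frac{3}{4}\right) \left(-12\right) = \frac{33}{4} \left(-12\right) = -99$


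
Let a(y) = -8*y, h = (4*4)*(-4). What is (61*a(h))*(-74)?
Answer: -2311168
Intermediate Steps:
h = -64 (h = 16*(-4) = -64)
(61*a(h))*(-74) = (61*(-8*(-64)))*(-74) = (61*512)*(-74) = 31232*(-74) = -2311168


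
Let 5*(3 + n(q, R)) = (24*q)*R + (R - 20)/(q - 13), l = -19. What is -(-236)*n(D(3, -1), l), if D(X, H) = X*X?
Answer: -969783/5 ≈ -1.9396e+5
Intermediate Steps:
D(X, H) = X**2
n(q, R) = -3 + (-20 + R)/(5*(-13 + q)) + 24*R*q/5 (n(q, R) = -3 + ((24*q)*R + (R - 20)/(q - 13))/5 = -3 + (24*R*q + (-20 + R)/(-13 + q))/5 = -3 + ((-20 + R)/(-13 + q) + 24*R*q)/5 = -3 + ((-20 + R)/(5*(-13 + q)) + 24*R*q/5) = -3 + (-20 + R)/(5*(-13 + q)) + 24*R*q/5)
-(-236)*n(D(3, -1), l) = -(-236)*(175 - 19 - 15*3**2 - 312*(-19)*3**2 + 24*(-19)*(3**2)**2)/(5*(-13 + 3**2)) = -(-236)*(175 - 19 - 15*9 - 312*(-19)*9 + 24*(-19)*9**2)/(5*(-13 + 9)) = -(-236)*(1/5)*(175 - 19 - 135 + 53352 + 24*(-19)*81)/(-4) = -(-236)*(1/5)*(-1/4)*(175 - 19 - 135 + 53352 - 36936) = -(-236)*(1/5)*(-1/4)*16437 = -(-236)*(-16437)/20 = -236*16437/20 = -969783/5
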